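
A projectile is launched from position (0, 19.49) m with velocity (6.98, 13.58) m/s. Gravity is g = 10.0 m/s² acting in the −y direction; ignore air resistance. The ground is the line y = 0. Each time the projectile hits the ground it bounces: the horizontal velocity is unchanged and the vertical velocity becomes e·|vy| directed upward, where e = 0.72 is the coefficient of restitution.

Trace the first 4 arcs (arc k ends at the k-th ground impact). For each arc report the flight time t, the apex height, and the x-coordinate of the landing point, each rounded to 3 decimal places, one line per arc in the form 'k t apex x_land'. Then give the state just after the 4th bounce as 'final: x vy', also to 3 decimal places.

1 3.754 28.711 26.205
2 3.451 14.884 50.290
3 2.484 7.716 67.632
4 1.789 4.000 80.118
final: 80.118 6.440

Arc 1: start y=19.490, vy=13.580 → t=3.754, apex=28.711, x_land=26.205, impact vy=-23.963
  bounce: vy ← 0.72·23.963 = 17.253
Arc 2: start y=0.000, vy=17.253 → t=3.451, apex=14.884, x_land=50.290, impact vy=-17.253
  bounce: vy ← 0.72·17.253 = 12.422
Arc 3: start y=0.000, vy=12.422 → t=2.484, apex=7.716, x_land=67.632, impact vy=-12.422
  bounce: vy ← 0.72·12.422 = 8.944
Arc 4: start y=0.000, vy=8.944 → t=1.789, apex=4.000, x_land=80.118, impact vy=-8.944
  bounce: vy ← 0.72·8.944 = 6.440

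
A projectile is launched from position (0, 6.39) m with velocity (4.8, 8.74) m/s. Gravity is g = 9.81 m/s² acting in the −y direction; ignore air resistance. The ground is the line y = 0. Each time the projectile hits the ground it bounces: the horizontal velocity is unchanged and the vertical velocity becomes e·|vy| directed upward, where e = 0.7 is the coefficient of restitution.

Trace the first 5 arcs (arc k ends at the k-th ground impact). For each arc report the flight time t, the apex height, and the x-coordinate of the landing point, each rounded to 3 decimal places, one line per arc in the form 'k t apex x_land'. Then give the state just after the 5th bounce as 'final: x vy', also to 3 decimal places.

Arc 1: start y=6.390, vy=8.740 → t=2.339, apex=10.283, x_land=11.227, impact vy=-14.204
  bounce: vy ← 0.7·14.204 = 9.943
Arc 2: start y=0.000, vy=9.943 → t=2.027, apex=5.039, x_land=20.957, impact vy=-9.943
  bounce: vy ← 0.7·9.943 = 6.960
Arc 3: start y=0.000, vy=6.960 → t=1.419, apex=2.469, x_land=27.768, impact vy=-6.960
  bounce: vy ← 0.7·6.960 = 4.872
Arc 4: start y=0.000, vy=4.872 → t=0.993, apex=1.210, x_land=32.535, impact vy=-4.872
  bounce: vy ← 0.7·4.872 = 3.410
Arc 5: start y=0.000, vy=3.410 → t=0.695, apex=0.593, x_land=35.873, impact vy=-3.410
  bounce: vy ← 0.7·3.410 = 2.387

1 2.339 10.283 11.227
2 2.027 5.039 20.957
3 1.419 2.469 27.768
4 0.993 1.210 32.535
5 0.695 0.593 35.873
final: 35.873 2.387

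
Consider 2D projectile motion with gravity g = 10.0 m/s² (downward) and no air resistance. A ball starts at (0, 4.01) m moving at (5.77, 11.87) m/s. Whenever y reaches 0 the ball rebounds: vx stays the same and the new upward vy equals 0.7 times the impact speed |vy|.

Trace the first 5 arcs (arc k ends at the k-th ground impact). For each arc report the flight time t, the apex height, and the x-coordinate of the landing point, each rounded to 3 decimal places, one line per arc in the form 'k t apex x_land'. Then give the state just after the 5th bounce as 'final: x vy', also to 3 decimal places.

Arc 1: start y=4.010, vy=11.870 → t=2.674, apex=11.055, x_land=15.429, impact vy=-14.869
  bounce: vy ← 0.7·14.869 = 10.409
Arc 2: start y=0.000, vy=10.409 → t=2.082, apex=5.417, x_land=27.440, impact vy=-10.409
  bounce: vy ← 0.7·10.409 = 7.286
Arc 3: start y=0.000, vy=7.286 → t=1.457, apex=2.654, x_land=35.848, impact vy=-7.286
  bounce: vy ← 0.7·7.286 = 5.100
Arc 4: start y=0.000, vy=5.100 → t=1.020, apex=1.301, x_land=41.734, impact vy=-5.100
  bounce: vy ← 0.7·5.100 = 3.570
Arc 5: start y=0.000, vy=3.570 → t=0.714, apex=0.637, x_land=45.854, impact vy=-3.570
  bounce: vy ← 0.7·3.570 = 2.499

1 2.674 11.055 15.429
2 2.082 5.417 27.440
3 1.457 2.654 35.848
4 1.020 1.301 41.734
5 0.714 0.637 45.854
final: 45.854 2.499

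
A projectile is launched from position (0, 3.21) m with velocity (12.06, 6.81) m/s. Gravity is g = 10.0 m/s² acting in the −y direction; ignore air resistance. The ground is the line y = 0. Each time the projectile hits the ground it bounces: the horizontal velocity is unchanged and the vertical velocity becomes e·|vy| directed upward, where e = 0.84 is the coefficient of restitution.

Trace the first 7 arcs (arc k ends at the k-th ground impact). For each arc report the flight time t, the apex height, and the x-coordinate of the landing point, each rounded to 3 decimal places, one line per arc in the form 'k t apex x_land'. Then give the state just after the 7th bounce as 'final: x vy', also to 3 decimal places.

1 1.733 5.529 20.895
2 1.767 3.901 42.200
3 1.484 2.753 60.096
4 1.247 1.942 75.129
5 1.047 1.370 87.757
6 0.880 0.967 98.364
7 0.739 0.682 107.274
final: 107.274 3.103

Arc 1: start y=3.210, vy=6.810 → t=1.733, apex=5.529, x_land=20.895, impact vy=-10.516
  bounce: vy ← 0.84·10.516 = 8.833
Arc 2: start y=0.000, vy=8.833 → t=1.767, apex=3.901, x_land=42.200, impact vy=-8.833
  bounce: vy ← 0.84·8.833 = 7.420
Arc 3: start y=0.000, vy=7.420 → t=1.484, apex=2.753, x_land=60.096, impact vy=-7.420
  bounce: vy ← 0.84·7.420 = 6.233
Arc 4: start y=0.000, vy=6.233 → t=1.247, apex=1.942, x_land=75.129, impact vy=-6.233
  bounce: vy ← 0.84·6.233 = 5.235
Arc 5: start y=0.000, vy=5.235 → t=1.047, apex=1.370, x_land=87.757, impact vy=-5.235
  bounce: vy ← 0.84·5.235 = 4.398
Arc 6: start y=0.000, vy=4.398 → t=0.880, apex=0.967, x_land=98.364, impact vy=-4.398
  bounce: vy ← 0.84·4.398 = 3.694
Arc 7: start y=0.000, vy=3.694 → t=0.739, apex=0.682, x_land=107.274, impact vy=-3.694
  bounce: vy ← 0.84·3.694 = 3.103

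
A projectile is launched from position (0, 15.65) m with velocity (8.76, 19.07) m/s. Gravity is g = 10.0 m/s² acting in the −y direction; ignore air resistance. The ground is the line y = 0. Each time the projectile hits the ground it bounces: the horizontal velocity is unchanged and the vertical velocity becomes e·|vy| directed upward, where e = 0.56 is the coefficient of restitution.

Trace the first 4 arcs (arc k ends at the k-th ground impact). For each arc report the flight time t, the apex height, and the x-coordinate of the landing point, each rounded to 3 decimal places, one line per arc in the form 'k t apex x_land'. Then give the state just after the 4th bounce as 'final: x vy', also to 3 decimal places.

Arc 1: start y=15.650, vy=19.070 → t=4.508, apex=33.833, x_land=39.493, impact vy=-26.013
  bounce: vy ← 0.56·26.013 = 14.567
Arc 2: start y=0.000, vy=14.567 → t=2.913, apex=10.610, x_land=65.014, impact vy=-14.567
  bounce: vy ← 0.56·14.567 = 8.158
Arc 3: start y=0.000, vy=8.158 → t=1.632, apex=3.327, x_land=79.306, impact vy=-8.158
  bounce: vy ← 0.56·8.158 = 4.568
Arc 4: start y=0.000, vy=4.568 → t=0.914, apex=1.043, x_land=87.310, impact vy=-4.568
  bounce: vy ← 0.56·4.568 = 2.558

1 4.508 33.833 39.493
2 2.913 10.610 65.014
3 1.632 3.327 79.306
4 0.914 1.043 87.310
final: 87.310 2.558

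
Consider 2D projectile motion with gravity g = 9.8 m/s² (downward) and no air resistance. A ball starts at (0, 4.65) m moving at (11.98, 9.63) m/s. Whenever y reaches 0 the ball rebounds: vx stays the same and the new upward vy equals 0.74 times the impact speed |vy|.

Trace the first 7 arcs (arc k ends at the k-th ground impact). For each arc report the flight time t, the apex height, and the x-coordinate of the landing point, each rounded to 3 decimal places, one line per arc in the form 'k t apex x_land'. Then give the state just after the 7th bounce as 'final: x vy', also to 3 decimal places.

Arc 1: start y=4.650, vy=9.630 → t=2.366, apex=9.381, x_land=28.349, impact vy=-13.560
  bounce: vy ← 0.74·13.560 = 10.034
Arc 2: start y=0.000, vy=10.034 → t=2.048, apex=5.137, x_land=52.882, impact vy=-10.034
  bounce: vy ← 0.74·10.034 = 7.426
Arc 3: start y=0.000, vy=7.426 → t=1.515, apex=2.813, x_land=71.037, impact vy=-7.426
  bounce: vy ← 0.74·7.426 = 5.495
Arc 4: start y=0.000, vy=5.495 → t=1.121, apex=1.540, x_land=84.471, impact vy=-5.495
  bounce: vy ← 0.74·5.495 = 4.066
Arc 5: start y=0.000, vy=4.066 → t=0.830, apex=0.844, x_land=94.413, impact vy=-4.066
  bounce: vy ← 0.74·4.066 = 3.009
Arc 6: start y=0.000, vy=3.009 → t=0.614, apex=0.462, x_land=101.769, impact vy=-3.009
  bounce: vy ← 0.74·3.009 = 2.227
Arc 7: start y=0.000, vy=2.227 → t=0.454, apex=0.253, x_land=107.213, impact vy=-2.227
  bounce: vy ← 0.74·2.227 = 1.648

1 2.366 9.381 28.349
2 2.048 5.137 52.882
3 1.515 2.813 71.037
4 1.121 1.540 84.471
5 0.830 0.844 94.413
6 0.614 0.462 101.769
7 0.454 0.253 107.213
final: 107.213 1.648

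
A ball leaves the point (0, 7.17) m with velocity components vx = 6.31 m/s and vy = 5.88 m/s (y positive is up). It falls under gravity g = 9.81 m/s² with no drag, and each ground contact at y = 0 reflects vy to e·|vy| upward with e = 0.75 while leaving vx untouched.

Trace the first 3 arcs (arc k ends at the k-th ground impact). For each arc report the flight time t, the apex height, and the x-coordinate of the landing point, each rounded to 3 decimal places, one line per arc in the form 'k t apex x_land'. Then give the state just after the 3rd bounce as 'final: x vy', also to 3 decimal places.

1 1.949 8.932 12.297
2 2.024 5.024 25.070
3 1.518 2.826 34.649
final: 34.649 5.585

Arc 1: start y=7.170, vy=5.880 → t=1.949, apex=8.932, x_land=12.297, impact vy=-13.238
  bounce: vy ← 0.75·13.238 = 9.929
Arc 2: start y=0.000, vy=9.929 → t=2.024, apex=5.024, x_land=25.070, impact vy=-9.929
  bounce: vy ← 0.75·9.929 = 7.446
Arc 3: start y=0.000, vy=7.446 → t=1.518, apex=2.826, x_land=34.649, impact vy=-7.446
  bounce: vy ← 0.75·7.446 = 5.585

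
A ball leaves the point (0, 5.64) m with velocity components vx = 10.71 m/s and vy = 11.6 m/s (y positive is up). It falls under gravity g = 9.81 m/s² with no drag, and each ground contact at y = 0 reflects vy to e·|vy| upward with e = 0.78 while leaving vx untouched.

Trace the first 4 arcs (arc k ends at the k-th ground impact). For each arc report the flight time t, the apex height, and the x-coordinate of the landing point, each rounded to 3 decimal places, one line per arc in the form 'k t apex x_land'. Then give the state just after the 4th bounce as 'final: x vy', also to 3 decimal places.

1 2.779 12.498 29.760
2 2.490 7.604 56.430
3 1.942 4.626 77.233
4 1.515 2.815 93.458
final: 93.458 5.796

Arc 1: start y=5.640, vy=11.600 → t=2.779, apex=12.498, x_land=29.760, impact vy=-15.659
  bounce: vy ← 0.78·15.659 = 12.214
Arc 2: start y=0.000, vy=12.214 → t=2.490, apex=7.604, x_land=56.430, impact vy=-12.214
  bounce: vy ← 0.78·12.214 = 9.527
Arc 3: start y=0.000, vy=9.527 → t=1.942, apex=4.626, x_land=77.233, impact vy=-9.527
  bounce: vy ← 0.78·9.527 = 7.431
Arc 4: start y=0.000, vy=7.431 → t=1.515, apex=2.815, x_land=93.458, impact vy=-7.431
  bounce: vy ← 0.78·7.431 = 5.796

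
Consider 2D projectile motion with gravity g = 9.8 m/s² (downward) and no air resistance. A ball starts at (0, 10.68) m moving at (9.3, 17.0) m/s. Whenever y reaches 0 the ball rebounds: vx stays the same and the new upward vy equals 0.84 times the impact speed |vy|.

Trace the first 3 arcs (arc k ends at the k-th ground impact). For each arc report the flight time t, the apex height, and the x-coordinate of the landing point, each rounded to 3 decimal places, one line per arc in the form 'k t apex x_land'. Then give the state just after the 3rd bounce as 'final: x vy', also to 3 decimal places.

Arc 1: start y=10.680, vy=17.000 → t=4.013, apex=25.425, x_land=37.317, impact vy=-22.323
  bounce: vy ← 0.84·22.323 = 18.752
Arc 2: start y=0.000, vy=18.752 → t=3.827, apex=17.940, x_land=72.907, impact vy=-18.752
  bounce: vy ← 0.84·18.752 = 15.751
Arc 3: start y=0.000, vy=15.751 → t=3.215, apex=12.658, x_land=102.802, impact vy=-15.751
  bounce: vy ← 0.84·15.751 = 13.231

1 4.013 25.425 37.317
2 3.827 17.940 72.907
3 3.215 12.658 102.802
final: 102.802 13.231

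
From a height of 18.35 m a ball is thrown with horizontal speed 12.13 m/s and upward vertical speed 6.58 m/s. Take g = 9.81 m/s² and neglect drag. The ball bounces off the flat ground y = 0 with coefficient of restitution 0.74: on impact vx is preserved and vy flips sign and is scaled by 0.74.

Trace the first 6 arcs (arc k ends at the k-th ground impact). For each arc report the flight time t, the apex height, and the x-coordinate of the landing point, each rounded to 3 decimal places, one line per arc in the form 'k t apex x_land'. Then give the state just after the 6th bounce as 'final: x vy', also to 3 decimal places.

Arc 1: start y=18.350, vy=6.580 → t=2.718, apex=20.557, x_land=32.969, impact vy=-20.083
  bounce: vy ← 0.74·20.083 = 14.861
Arc 2: start y=0.000, vy=14.861 → t=3.030, apex=11.257, x_land=69.720, impact vy=-14.861
  bounce: vy ← 0.74·14.861 = 10.997
Arc 3: start y=0.000, vy=10.997 → t=2.242, apex=6.164, x_land=96.917, impact vy=-10.997
  bounce: vy ← 0.74·10.997 = 8.138
Arc 4: start y=0.000, vy=8.138 → t=1.659, apex=3.376, x_land=117.042, impact vy=-8.138
  bounce: vy ← 0.74·8.138 = 6.022
Arc 5: start y=0.000, vy=6.022 → t=1.228, apex=1.848, x_land=131.935, impact vy=-6.022
  bounce: vy ← 0.74·6.022 = 4.456
Arc 6: start y=0.000, vy=4.456 → t=0.909, apex=1.012, x_land=142.956, impact vy=-4.456
  bounce: vy ← 0.74·4.456 = 3.298

1 2.718 20.557 32.969
2 3.030 11.257 69.720
3 2.242 6.164 96.917
4 1.659 3.376 117.042
5 1.228 1.848 131.935
6 0.909 1.012 142.956
final: 142.956 3.298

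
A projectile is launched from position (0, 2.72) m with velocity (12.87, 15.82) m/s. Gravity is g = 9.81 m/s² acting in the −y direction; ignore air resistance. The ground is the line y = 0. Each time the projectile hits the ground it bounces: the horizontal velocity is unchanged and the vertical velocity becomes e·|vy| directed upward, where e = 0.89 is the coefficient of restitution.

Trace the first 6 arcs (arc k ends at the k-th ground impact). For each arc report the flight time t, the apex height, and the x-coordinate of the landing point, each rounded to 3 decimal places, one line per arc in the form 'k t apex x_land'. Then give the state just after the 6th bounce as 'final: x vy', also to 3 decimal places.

1 3.389 15.476 43.615
2 3.162 12.259 84.307
3 2.814 9.710 120.523
4 2.504 7.691 152.755
5 2.229 6.092 181.442
6 1.984 4.826 206.973
final: 206.973 8.660

Arc 1: start y=2.720, vy=15.820 → t=3.389, apex=15.476, x_land=43.615, impact vy=-17.425
  bounce: vy ← 0.89·17.425 = 15.508
Arc 2: start y=0.000, vy=15.508 → t=3.162, apex=12.259, x_land=84.307, impact vy=-15.508
  bounce: vy ← 0.89·15.508 = 13.803
Arc 3: start y=0.000, vy=13.803 → t=2.814, apex=9.710, x_land=120.523, impact vy=-13.803
  bounce: vy ← 0.89·13.803 = 12.284
Arc 4: start y=0.000, vy=12.284 → t=2.504, apex=7.691, x_land=152.755, impact vy=-12.284
  bounce: vy ← 0.89·12.284 = 10.933
Arc 5: start y=0.000, vy=10.933 → t=2.229, apex=6.092, x_land=181.442, impact vy=-10.933
  bounce: vy ← 0.89·10.933 = 9.730
Arc 6: start y=0.000, vy=9.730 → t=1.984, apex=4.826, x_land=206.973, impact vy=-9.730
  bounce: vy ← 0.89·9.730 = 8.660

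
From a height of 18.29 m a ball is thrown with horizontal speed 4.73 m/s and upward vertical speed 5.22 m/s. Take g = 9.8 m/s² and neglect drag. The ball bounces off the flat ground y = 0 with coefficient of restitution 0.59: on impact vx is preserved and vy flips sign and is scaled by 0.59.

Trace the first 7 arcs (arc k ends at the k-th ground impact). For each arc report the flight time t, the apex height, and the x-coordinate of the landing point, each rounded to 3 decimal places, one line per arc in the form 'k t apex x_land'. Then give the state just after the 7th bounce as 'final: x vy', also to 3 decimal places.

1 2.537 19.680 11.999
2 2.365 6.851 23.184
3 1.395 2.385 29.784
4 0.823 0.830 33.678
5 0.486 0.289 35.975
6 0.287 0.101 37.330
7 0.169 0.035 38.130
final: 38.130 0.489

Arc 1: start y=18.290, vy=5.220 → t=2.537, apex=19.680, x_land=11.999, impact vy=-19.640
  bounce: vy ← 0.59·19.640 = 11.588
Arc 2: start y=0.000, vy=11.588 → t=2.365, apex=6.851, x_land=23.184, impact vy=-11.588
  bounce: vy ← 0.59·11.588 = 6.837
Arc 3: start y=0.000, vy=6.837 → t=1.395, apex=2.385, x_land=29.784, impact vy=-6.837
  bounce: vy ← 0.59·6.837 = 4.034
Arc 4: start y=0.000, vy=4.034 → t=0.823, apex=0.830, x_land=33.678, impact vy=-4.034
  bounce: vy ← 0.59·4.034 = 2.380
Arc 5: start y=0.000, vy=2.380 → t=0.486, apex=0.289, x_land=35.975, impact vy=-2.380
  bounce: vy ← 0.59·2.380 = 1.404
Arc 6: start y=0.000, vy=1.404 → t=0.287, apex=0.101, x_land=37.330, impact vy=-1.404
  bounce: vy ← 0.59·1.404 = 0.828
Arc 7: start y=0.000, vy=0.828 → t=0.169, apex=0.035, x_land=38.130, impact vy=-0.828
  bounce: vy ← 0.59·0.828 = 0.489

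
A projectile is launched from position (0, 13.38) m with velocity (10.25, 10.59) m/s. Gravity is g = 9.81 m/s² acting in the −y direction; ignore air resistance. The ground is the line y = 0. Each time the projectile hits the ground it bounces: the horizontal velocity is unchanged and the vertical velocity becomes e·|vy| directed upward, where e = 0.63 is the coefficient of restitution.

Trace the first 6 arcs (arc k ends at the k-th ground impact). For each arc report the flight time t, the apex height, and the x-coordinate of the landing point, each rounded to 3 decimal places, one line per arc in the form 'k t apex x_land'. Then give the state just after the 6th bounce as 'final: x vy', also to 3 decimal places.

1 3.053 19.096 31.289
2 2.486 7.579 56.772
3 1.566 3.008 72.826
4 0.987 1.194 82.940
5 0.622 0.474 89.312
6 0.392 0.188 93.327
final: 93.327 1.210

Arc 1: start y=13.380, vy=10.590 → t=3.053, apex=19.096, x_land=31.289, impact vy=-19.356
  bounce: vy ← 0.63·19.356 = 12.194
Arc 2: start y=0.000, vy=12.194 → t=2.486, apex=7.579, x_land=56.772, impact vy=-12.194
  bounce: vy ← 0.63·12.194 = 7.682
Arc 3: start y=0.000, vy=7.682 → t=1.566, apex=3.008, x_land=72.826, impact vy=-7.682
  bounce: vy ← 0.63·7.682 = 4.840
Arc 4: start y=0.000, vy=4.840 → t=0.987, apex=1.194, x_land=82.940, impact vy=-4.840
  bounce: vy ← 0.63·4.840 = 3.049
Arc 5: start y=0.000, vy=3.049 → t=0.622, apex=0.474, x_land=89.312, impact vy=-3.049
  bounce: vy ← 0.63·3.049 = 1.921
Arc 6: start y=0.000, vy=1.921 → t=0.392, apex=0.188, x_land=93.327, impact vy=-1.921
  bounce: vy ← 0.63·1.921 = 1.210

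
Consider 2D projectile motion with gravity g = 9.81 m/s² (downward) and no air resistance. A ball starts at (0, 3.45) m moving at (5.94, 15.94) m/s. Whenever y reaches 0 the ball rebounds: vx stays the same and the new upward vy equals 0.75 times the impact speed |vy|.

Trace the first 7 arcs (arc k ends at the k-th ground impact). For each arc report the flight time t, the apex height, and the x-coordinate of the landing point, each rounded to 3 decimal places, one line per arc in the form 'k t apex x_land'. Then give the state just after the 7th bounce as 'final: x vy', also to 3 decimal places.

Arc 1: start y=3.450, vy=15.940 → t=3.453, apex=16.400, x_land=20.513, impact vy=-17.938
  bounce: vy ← 0.75·17.938 = 13.454
Arc 2: start y=0.000, vy=13.454 → t=2.743, apex=9.225, x_land=36.806, impact vy=-13.454
  bounce: vy ← 0.75·13.454 = 10.090
Arc 3: start y=0.000, vy=10.090 → t=2.057, apex=5.189, x_land=49.025, impact vy=-10.090
  bounce: vy ← 0.75·10.090 = 7.568
Arc 4: start y=0.000, vy=7.568 → t=1.543, apex=2.919, x_land=58.189, impact vy=-7.568
  bounce: vy ← 0.75·7.568 = 5.676
Arc 5: start y=0.000, vy=5.676 → t=1.157, apex=1.642, x_land=65.063, impact vy=-5.676
  bounce: vy ← 0.75·5.676 = 4.257
Arc 6: start y=0.000, vy=4.257 → t=0.868, apex=0.924, x_land=70.218, impact vy=-4.257
  bounce: vy ← 0.75·4.257 = 3.193
Arc 7: start y=0.000, vy=3.193 → t=0.651, apex=0.519, x_land=74.084, impact vy=-3.193
  bounce: vy ← 0.75·3.193 = 2.394

1 3.453 16.400 20.513
2 2.743 9.225 36.806
3 2.057 5.189 49.025
4 1.543 2.919 58.189
5 1.157 1.642 65.063
6 0.868 0.924 70.218
7 0.651 0.519 74.084
final: 74.084 2.394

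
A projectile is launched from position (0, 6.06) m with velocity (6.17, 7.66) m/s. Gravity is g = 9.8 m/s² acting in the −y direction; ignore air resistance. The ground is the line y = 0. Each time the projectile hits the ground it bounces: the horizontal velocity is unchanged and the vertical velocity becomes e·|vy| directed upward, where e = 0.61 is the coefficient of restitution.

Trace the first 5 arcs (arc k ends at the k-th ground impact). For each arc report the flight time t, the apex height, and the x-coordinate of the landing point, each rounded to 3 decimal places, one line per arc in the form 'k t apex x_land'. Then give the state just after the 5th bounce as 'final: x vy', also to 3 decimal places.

1 2.141 9.054 13.210
2 1.658 3.369 23.441
3 1.012 1.254 29.683
4 0.617 0.466 33.490
5 0.376 0.174 35.813
final: 35.813 1.125

Arc 1: start y=6.060, vy=7.660 → t=2.141, apex=9.054, x_land=13.210, impact vy=-13.321
  bounce: vy ← 0.61·13.321 = 8.126
Arc 2: start y=0.000, vy=8.126 → t=1.658, apex=3.369, x_land=23.441, impact vy=-8.126
  bounce: vy ← 0.61·8.126 = 4.957
Arc 3: start y=0.000, vy=4.957 → t=1.012, apex=1.254, x_land=29.683, impact vy=-4.957
  bounce: vy ← 0.61·4.957 = 3.024
Arc 4: start y=0.000, vy=3.024 → t=0.617, apex=0.466, x_land=33.490, impact vy=-3.024
  bounce: vy ← 0.61·3.024 = 1.844
Arc 5: start y=0.000, vy=1.844 → t=0.376, apex=0.174, x_land=35.813, impact vy=-1.844
  bounce: vy ← 0.61·1.844 = 1.125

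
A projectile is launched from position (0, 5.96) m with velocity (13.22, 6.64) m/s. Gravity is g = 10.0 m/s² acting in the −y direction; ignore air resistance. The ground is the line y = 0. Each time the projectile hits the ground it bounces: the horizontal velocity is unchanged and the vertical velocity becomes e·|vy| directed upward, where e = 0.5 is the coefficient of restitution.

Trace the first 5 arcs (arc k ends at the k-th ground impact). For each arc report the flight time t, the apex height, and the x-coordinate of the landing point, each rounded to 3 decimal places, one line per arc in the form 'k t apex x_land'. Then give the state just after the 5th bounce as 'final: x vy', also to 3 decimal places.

1 1.942 8.164 25.671
2 1.278 2.041 42.564
3 0.639 0.510 51.011
4 0.319 0.128 55.234
5 0.160 0.032 57.346
final: 57.346 0.399

Arc 1: start y=5.960, vy=6.640 → t=1.942, apex=8.164, x_land=25.671, impact vy=-12.778
  bounce: vy ← 0.5·12.778 = 6.389
Arc 2: start y=0.000, vy=6.389 → t=1.278, apex=2.041, x_land=42.564, impact vy=-6.389
  bounce: vy ← 0.5·6.389 = 3.195
Arc 3: start y=0.000, vy=3.195 → t=0.639, apex=0.510, x_land=51.011, impact vy=-3.195
  bounce: vy ← 0.5·3.195 = 1.597
Arc 4: start y=0.000, vy=1.597 → t=0.319, apex=0.128, x_land=55.234, impact vy=-1.597
  bounce: vy ← 0.5·1.597 = 0.799
Arc 5: start y=0.000, vy=0.799 → t=0.160, apex=0.032, x_land=57.346, impact vy=-0.799
  bounce: vy ← 0.5·0.799 = 0.399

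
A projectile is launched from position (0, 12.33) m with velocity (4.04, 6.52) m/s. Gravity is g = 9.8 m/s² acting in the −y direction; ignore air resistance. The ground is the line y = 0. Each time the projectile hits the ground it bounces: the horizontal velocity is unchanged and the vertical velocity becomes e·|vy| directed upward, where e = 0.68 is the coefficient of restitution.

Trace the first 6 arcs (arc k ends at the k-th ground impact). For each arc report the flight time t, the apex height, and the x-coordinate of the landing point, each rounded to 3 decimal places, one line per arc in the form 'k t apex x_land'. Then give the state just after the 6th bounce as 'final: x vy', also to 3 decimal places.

Arc 1: start y=12.330, vy=6.520 → t=2.385, apex=14.499, x_land=9.637, impact vy=-16.858
  bounce: vy ← 0.68·16.858 = 11.463
Arc 2: start y=0.000, vy=11.463 → t=2.339, apex=6.704, x_land=19.089, impact vy=-11.463
  bounce: vy ← 0.68·11.463 = 7.795
Arc 3: start y=0.000, vy=7.795 → t=1.591, apex=3.100, x_land=25.515, impact vy=-7.795
  bounce: vy ← 0.68·7.795 = 5.301
Arc 4: start y=0.000, vy=5.301 → t=1.082, apex=1.433, x_land=29.886, impact vy=-5.301
  bounce: vy ← 0.68·5.301 = 3.604
Arc 5: start y=0.000, vy=3.604 → t=0.736, apex=0.663, x_land=32.857, impact vy=-3.604
  bounce: vy ← 0.68·3.604 = 2.451
Arc 6: start y=0.000, vy=2.451 → t=0.500, apex=0.306, x_land=34.878, impact vy=-2.451
  bounce: vy ← 0.68·2.451 = 1.667

1 2.385 14.499 9.637
2 2.339 6.704 19.089
3 1.591 3.100 25.515
4 1.082 1.433 29.886
5 0.736 0.663 32.857
6 0.500 0.306 34.878
final: 34.878 1.667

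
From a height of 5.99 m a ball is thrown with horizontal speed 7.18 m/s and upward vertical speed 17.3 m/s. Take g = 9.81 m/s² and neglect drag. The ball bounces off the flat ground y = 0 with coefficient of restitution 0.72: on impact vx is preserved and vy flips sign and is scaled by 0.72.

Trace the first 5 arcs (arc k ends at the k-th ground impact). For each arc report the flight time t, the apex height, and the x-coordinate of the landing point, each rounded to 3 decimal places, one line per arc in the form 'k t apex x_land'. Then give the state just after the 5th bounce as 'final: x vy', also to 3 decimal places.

Arc 1: start y=5.990, vy=17.300 → t=3.845, apex=21.244, x_land=27.605, impact vy=-20.416
  bounce: vy ← 0.72·20.416 = 14.700
Arc 2: start y=0.000, vy=14.700 → t=2.997, apex=11.013, x_land=49.122, impact vy=-14.700
  bounce: vy ← 0.72·14.700 = 10.584
Arc 3: start y=0.000, vy=10.584 → t=2.158, apex=5.709, x_land=64.614, impact vy=-10.584
  bounce: vy ← 0.72·10.584 = 7.620
Arc 4: start y=0.000, vy=7.620 → t=1.554, apex=2.960, x_land=75.769, impact vy=-7.620
  bounce: vy ← 0.72·7.620 = 5.487
Arc 5: start y=0.000, vy=5.487 → t=1.119, apex=1.534, x_land=83.800, impact vy=-5.487
  bounce: vy ← 0.72·5.487 = 3.950

1 3.845 21.244 27.605
2 2.997 11.013 49.122
3 2.158 5.709 64.614
4 1.554 2.960 75.769
5 1.119 1.534 83.800
final: 83.800 3.950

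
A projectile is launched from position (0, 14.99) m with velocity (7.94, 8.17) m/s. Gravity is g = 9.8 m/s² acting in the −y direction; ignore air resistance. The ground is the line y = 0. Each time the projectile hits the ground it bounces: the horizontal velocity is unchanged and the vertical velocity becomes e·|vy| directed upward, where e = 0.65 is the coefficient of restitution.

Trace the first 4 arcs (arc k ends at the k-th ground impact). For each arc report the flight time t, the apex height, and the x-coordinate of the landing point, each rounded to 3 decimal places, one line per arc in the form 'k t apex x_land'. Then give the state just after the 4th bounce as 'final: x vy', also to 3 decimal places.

Arc 1: start y=14.990, vy=8.170 → t=2.771, apex=18.396, x_land=22.004, impact vy=-18.988
  bounce: vy ← 0.65·18.988 = 12.342
Arc 2: start y=0.000, vy=12.342 → t=2.519, apex=7.772, x_land=42.003, impact vy=-12.342
  bounce: vy ← 0.65·12.342 = 8.023
Arc 3: start y=0.000, vy=8.023 → t=1.637, apex=3.284, x_land=55.003, impact vy=-8.023
  bounce: vy ← 0.65·8.023 = 5.215
Arc 4: start y=0.000, vy=5.215 → t=1.064, apex=1.387, x_land=63.453, impact vy=-5.215
  bounce: vy ← 0.65·5.215 = 3.390

1 2.771 18.396 22.004
2 2.519 7.772 42.003
3 1.637 3.284 55.003
4 1.064 1.387 63.453
final: 63.453 3.390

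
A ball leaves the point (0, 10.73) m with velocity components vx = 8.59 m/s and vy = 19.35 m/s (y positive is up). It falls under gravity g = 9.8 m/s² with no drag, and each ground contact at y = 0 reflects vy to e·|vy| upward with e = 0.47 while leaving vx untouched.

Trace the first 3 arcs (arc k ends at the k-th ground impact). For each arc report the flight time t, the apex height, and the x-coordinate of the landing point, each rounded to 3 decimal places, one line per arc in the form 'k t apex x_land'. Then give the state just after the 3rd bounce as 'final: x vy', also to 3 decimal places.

Arc 1: start y=10.730, vy=19.350 → t=4.442, apex=29.833, x_land=38.156, impact vy=-24.181
  bounce: vy ← 0.47·24.181 = 11.365
Arc 2: start y=0.000, vy=11.365 → t=2.319, apex=6.590, x_land=58.080, impact vy=-11.365
  bounce: vy ← 0.47·11.365 = 5.342
Arc 3: start y=0.000, vy=5.342 → t=1.090, apex=1.456, x_land=67.444, impact vy=-5.342
  bounce: vy ← 0.47·5.342 = 2.511

1 4.442 29.833 38.156
2 2.319 6.590 58.080
3 1.090 1.456 67.444
final: 67.444 2.511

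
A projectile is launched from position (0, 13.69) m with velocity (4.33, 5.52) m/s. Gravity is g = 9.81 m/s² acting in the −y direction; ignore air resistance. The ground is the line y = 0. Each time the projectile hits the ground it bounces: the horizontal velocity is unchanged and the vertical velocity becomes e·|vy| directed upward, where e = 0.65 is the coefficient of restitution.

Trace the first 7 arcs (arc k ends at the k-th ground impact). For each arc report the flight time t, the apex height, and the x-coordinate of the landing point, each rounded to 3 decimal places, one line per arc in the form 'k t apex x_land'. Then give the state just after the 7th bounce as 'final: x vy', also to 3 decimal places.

Arc 1: start y=13.690, vy=5.520 → t=2.326, apex=15.243, x_land=10.070, impact vy=-17.294
  bounce: vy ← 0.65·17.294 = 11.241
Arc 2: start y=0.000, vy=11.241 → t=2.292, apex=6.440, x_land=19.993, impact vy=-11.241
  bounce: vy ← 0.65·11.241 = 7.307
Arc 3: start y=0.000, vy=7.307 → t=1.490, apex=2.721, x_land=26.443, impact vy=-7.307
  bounce: vy ← 0.65·7.307 = 4.749
Arc 4: start y=0.000, vy=4.749 → t=0.968, apex=1.150, x_land=30.635, impact vy=-4.749
  bounce: vy ← 0.65·4.749 = 3.087
Arc 5: start y=0.000, vy=3.087 → t=0.629, apex=0.486, x_land=33.360, impact vy=-3.087
  bounce: vy ← 0.65·3.087 = 2.007
Arc 6: start y=0.000, vy=2.007 → t=0.409, apex=0.205, x_land=35.132, impact vy=-2.007
  bounce: vy ← 0.65·2.007 = 1.304
Arc 7: start y=0.000, vy=1.304 → t=0.266, apex=0.087, x_land=36.283, impact vy=-1.304
  bounce: vy ← 0.65·1.304 = 0.848

1 2.326 15.243 10.070
2 2.292 6.440 19.993
3 1.490 2.721 26.443
4 0.968 1.150 30.635
5 0.629 0.486 33.360
6 0.409 0.205 35.132
7 0.266 0.087 36.283
final: 36.283 0.848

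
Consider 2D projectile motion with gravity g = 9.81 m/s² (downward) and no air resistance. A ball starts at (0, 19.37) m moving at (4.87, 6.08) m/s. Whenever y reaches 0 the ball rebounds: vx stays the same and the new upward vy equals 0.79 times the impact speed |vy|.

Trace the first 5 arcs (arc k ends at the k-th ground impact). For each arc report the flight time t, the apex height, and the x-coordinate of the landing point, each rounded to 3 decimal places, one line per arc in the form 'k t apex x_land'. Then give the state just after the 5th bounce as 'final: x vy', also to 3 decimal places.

Arc 1: start y=19.370, vy=6.080 → t=2.701, apex=21.254, x_land=13.156, impact vy=-20.421
  bounce: vy ← 0.79·20.421 = 16.132
Arc 2: start y=0.000, vy=16.132 → t=3.289, apex=13.265, x_land=29.173, impact vy=-16.132
  bounce: vy ← 0.79·16.132 = 12.745
Arc 3: start y=0.000, vy=12.745 → t=2.598, apex=8.278, x_land=41.827, impact vy=-12.745
  bounce: vy ← 0.79·12.745 = 10.068
Arc 4: start y=0.000, vy=10.068 → t=2.053, apex=5.167, x_land=51.823, impact vy=-10.068
  bounce: vy ← 0.79·10.068 = 7.954
Arc 5: start y=0.000, vy=7.954 → t=1.622, apex=3.224, x_land=59.720, impact vy=-7.954
  bounce: vy ← 0.79·7.954 = 6.284

1 2.701 21.254 13.156
2 3.289 13.265 29.173
3 2.598 8.278 41.827
4 2.053 5.167 51.823
5 1.622 3.224 59.720
final: 59.720 6.284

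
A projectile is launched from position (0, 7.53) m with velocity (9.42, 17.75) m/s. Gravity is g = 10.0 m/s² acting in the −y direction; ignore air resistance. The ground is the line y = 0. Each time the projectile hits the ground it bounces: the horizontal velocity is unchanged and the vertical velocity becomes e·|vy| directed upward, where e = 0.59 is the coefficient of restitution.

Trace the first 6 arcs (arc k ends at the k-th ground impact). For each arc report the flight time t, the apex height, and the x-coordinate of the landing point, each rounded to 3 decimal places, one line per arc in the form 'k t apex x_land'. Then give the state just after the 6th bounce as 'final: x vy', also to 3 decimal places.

Arc 1: start y=7.530, vy=17.750 → t=3.933, apex=23.283, x_land=37.048, impact vy=-21.579
  bounce: vy ← 0.59·21.579 = 12.732
Arc 2: start y=0.000, vy=12.732 → t=2.546, apex=8.105, x_land=61.035, impact vy=-12.732
  bounce: vy ← 0.59·12.732 = 7.512
Arc 3: start y=0.000, vy=7.512 → t=1.502, apex=2.821, x_land=75.187, impact vy=-7.512
  bounce: vy ← 0.59·7.512 = 4.432
Arc 4: start y=0.000, vy=4.432 → t=0.886, apex=0.982, x_land=83.537, impact vy=-4.432
  bounce: vy ← 0.59·4.432 = 2.615
Arc 5: start y=0.000, vy=2.615 → t=0.523, apex=0.342, x_land=88.463, impact vy=-2.615
  bounce: vy ← 0.59·2.615 = 1.543
Arc 6: start y=0.000, vy=1.543 → t=0.309, apex=0.119, x_land=91.369, impact vy=-1.543
  bounce: vy ← 0.59·1.543 = 0.910

1 3.933 23.283 37.048
2 2.546 8.105 61.035
3 1.502 2.821 75.187
4 0.886 0.982 83.537
5 0.523 0.342 88.463
6 0.309 0.119 91.369
final: 91.369 0.910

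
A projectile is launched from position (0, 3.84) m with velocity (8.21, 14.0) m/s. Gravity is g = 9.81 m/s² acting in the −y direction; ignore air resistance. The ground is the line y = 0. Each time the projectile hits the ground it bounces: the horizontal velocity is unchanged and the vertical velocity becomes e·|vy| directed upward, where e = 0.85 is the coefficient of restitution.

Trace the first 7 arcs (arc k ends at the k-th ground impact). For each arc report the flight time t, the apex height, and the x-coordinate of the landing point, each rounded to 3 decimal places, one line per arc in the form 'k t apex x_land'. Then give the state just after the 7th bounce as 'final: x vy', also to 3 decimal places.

1 3.106 13.830 25.502
2 2.855 9.992 48.938
3 2.426 7.219 68.859
4 2.062 5.216 85.791
5 1.753 3.768 100.184
6 1.490 2.723 112.417
7 1.267 1.967 122.816
final: 122.816 5.281

Arc 1: start y=3.840, vy=14.000 → t=3.106, apex=13.830, x_land=25.502, impact vy=-16.472
  bounce: vy ← 0.85·16.472 = 14.002
Arc 2: start y=0.000, vy=14.002 → t=2.855, apex=9.992, x_land=48.938, impact vy=-14.002
  bounce: vy ← 0.85·14.002 = 11.901
Arc 3: start y=0.000, vy=11.901 → t=2.426, apex=7.219, x_land=68.859, impact vy=-11.901
  bounce: vy ← 0.85·11.901 = 10.116
Arc 4: start y=0.000, vy=10.116 → t=2.062, apex=5.216, x_land=85.791, impact vy=-10.116
  bounce: vy ← 0.85·10.116 = 8.599
Arc 5: start y=0.000, vy=8.599 → t=1.753, apex=3.768, x_land=100.184, impact vy=-8.599
  bounce: vy ← 0.85·8.599 = 7.309
Arc 6: start y=0.000, vy=7.309 → t=1.490, apex=2.723, x_land=112.417, impact vy=-7.309
  bounce: vy ← 0.85·7.309 = 6.213
Arc 7: start y=0.000, vy=6.213 → t=1.267, apex=1.967, x_land=122.816, impact vy=-6.213
  bounce: vy ← 0.85·6.213 = 5.281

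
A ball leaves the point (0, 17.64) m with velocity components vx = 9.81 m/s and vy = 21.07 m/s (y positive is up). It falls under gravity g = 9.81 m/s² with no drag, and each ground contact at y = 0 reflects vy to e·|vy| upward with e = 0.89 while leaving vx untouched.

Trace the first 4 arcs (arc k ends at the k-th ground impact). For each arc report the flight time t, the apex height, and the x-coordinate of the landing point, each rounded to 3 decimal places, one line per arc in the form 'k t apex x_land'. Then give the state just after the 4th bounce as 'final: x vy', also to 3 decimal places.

1 5.013 40.267 49.178
2 5.100 31.896 99.209
3 4.539 25.265 143.738
4 4.040 20.012 183.368
final: 183.368 17.635

Arc 1: start y=17.640, vy=21.070 → t=5.013, apex=40.267, x_land=49.178, impact vy=-28.108
  bounce: vy ← 0.89·28.108 = 25.016
Arc 2: start y=0.000, vy=25.016 → t=5.100, apex=31.896, x_land=99.209, impact vy=-25.016
  bounce: vy ← 0.89·25.016 = 22.264
Arc 3: start y=0.000, vy=22.264 → t=4.539, apex=25.265, x_land=143.738, impact vy=-22.264
  bounce: vy ← 0.89·22.264 = 19.815
Arc 4: start y=0.000, vy=19.815 → t=4.040, apex=20.012, x_land=183.368, impact vy=-19.815
  bounce: vy ← 0.89·19.815 = 17.635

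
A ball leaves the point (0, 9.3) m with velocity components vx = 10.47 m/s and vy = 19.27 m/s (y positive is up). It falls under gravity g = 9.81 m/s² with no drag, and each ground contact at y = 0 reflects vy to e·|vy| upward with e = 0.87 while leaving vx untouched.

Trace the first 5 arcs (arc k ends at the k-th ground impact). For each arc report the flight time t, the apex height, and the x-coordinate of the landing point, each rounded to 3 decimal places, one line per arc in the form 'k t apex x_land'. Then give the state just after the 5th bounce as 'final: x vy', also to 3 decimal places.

Arc 1: start y=9.300, vy=19.270 → t=4.363, apex=28.226, x_land=45.683, impact vy=-23.533
  bounce: vy ← 0.87·23.533 = 20.474
Arc 2: start y=0.000, vy=20.474 → t=4.174, apex=21.364, x_land=89.385, impact vy=-20.474
  bounce: vy ← 0.87·20.474 = 17.812
Arc 3: start y=0.000, vy=17.812 → t=3.631, apex=16.171, x_land=127.406, impact vy=-17.812
  bounce: vy ← 0.87·17.812 = 15.497
Arc 4: start y=0.000, vy=15.497 → t=3.159, apex=12.240, x_land=160.484, impact vy=-15.497
  bounce: vy ← 0.87·15.497 = 13.482
Arc 5: start y=0.000, vy=13.482 → t=2.749, apex=9.264, x_land=189.262, impact vy=-13.482
  bounce: vy ← 0.87·13.482 = 11.729

1 4.363 28.226 45.683
2 4.174 21.364 89.385
3 3.631 16.171 127.406
4 3.159 12.240 160.484
5 2.749 9.264 189.262
final: 189.262 11.729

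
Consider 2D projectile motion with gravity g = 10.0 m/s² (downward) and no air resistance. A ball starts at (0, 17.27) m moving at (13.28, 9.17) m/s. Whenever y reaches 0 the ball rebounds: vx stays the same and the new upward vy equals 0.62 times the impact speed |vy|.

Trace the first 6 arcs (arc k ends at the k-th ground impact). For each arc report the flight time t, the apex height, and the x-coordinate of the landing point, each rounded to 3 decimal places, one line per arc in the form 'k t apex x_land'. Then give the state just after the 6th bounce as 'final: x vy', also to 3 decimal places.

Arc 1: start y=17.270, vy=9.170 → t=2.989, apex=21.474, x_land=39.699, impact vy=-20.724
  bounce: vy ← 0.62·20.724 = 12.849
Arc 2: start y=0.000, vy=12.849 → t=2.570, apex=8.255, x_land=73.826, impact vy=-12.849
  bounce: vy ← 0.62·12.849 = 7.966
Arc 3: start y=0.000, vy=7.966 → t=1.593, apex=3.173, x_land=94.985, impact vy=-7.966
  bounce: vy ← 0.62·7.966 = 4.939
Arc 4: start y=0.000, vy=4.939 → t=0.988, apex=1.220, x_land=108.103, impact vy=-4.939
  bounce: vy ← 0.62·4.939 = 3.062
Arc 5: start y=0.000, vy=3.062 → t=0.612, apex=0.469, x_land=116.237, impact vy=-3.062
  bounce: vy ← 0.62·3.062 = 1.899
Arc 6: start y=0.000, vy=1.899 → t=0.380, apex=0.180, x_land=121.279, impact vy=-1.899
  bounce: vy ← 0.62·1.899 = 1.177

1 2.989 21.474 39.699
2 2.570 8.255 73.826
3 1.593 3.173 94.985
4 0.988 1.220 108.103
5 0.612 0.469 116.237
6 0.380 0.180 121.279
final: 121.279 1.177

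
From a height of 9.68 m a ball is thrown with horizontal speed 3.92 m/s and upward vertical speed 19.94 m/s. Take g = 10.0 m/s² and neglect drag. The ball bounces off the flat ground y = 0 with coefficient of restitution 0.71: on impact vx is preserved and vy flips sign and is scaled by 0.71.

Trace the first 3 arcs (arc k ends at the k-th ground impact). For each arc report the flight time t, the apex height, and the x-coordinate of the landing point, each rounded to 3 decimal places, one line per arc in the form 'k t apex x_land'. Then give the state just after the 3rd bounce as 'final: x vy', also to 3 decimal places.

1 4.425 29.560 17.348
2 3.453 14.901 30.882
3 2.451 7.512 40.492
final: 40.492 8.702

Arc 1: start y=9.680, vy=19.940 → t=4.425, apex=29.560, x_land=17.348, impact vy=-24.315
  bounce: vy ← 0.71·24.315 = 17.263
Arc 2: start y=0.000, vy=17.263 → t=3.453, apex=14.901, x_land=30.882, impact vy=-17.263
  bounce: vy ← 0.71·17.263 = 12.257
Arc 3: start y=0.000, vy=12.257 → t=2.451, apex=7.512, x_land=40.492, impact vy=-12.257
  bounce: vy ← 0.71·12.257 = 8.702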